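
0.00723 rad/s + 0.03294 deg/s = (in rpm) 0.07453. Check: 0.00723 rad/s is already in rad/s. 1 deg/s = 0.017453293 rad/s, so 0.03294 deg/s = 0.03294 * 0.017453293 = 0.00057491146 rad/s. Sum: 0.00723 + 0.00057491146 = 0.0078049115 rad/s. 1 rpm = 0.10471976 rad/s, so 0.0078049115 rad/s = 0.0078049115 / 0.10471976 = 0.074531414 rpm ≈ 0.07453 rpm (4 s.f.).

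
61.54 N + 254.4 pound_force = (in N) 61.54 N is already in N. 1 pound_force = 4.4482216 N, so 254.4 pound_force = 254.4 * 4.4482216 = 1131.6276 N. Sum: 61.54 + 1131.6276 = 1193.1676 N. Result: 1193.1676 N ≈ 1193 N (4 s.f.). Final answer: 1193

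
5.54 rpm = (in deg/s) 33.24. Check: 1 rpm = 0.10471976 rad/s, so 5.54 rpm = 5.54 * 0.10471976 = 0.58014744 rad/s. 1 deg/s = 0.017453293 rad/s, so 0.58014744 rad/s = 0.58014744 / 0.017453293 = 33.24 deg/s.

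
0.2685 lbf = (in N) 1.194. Check: 1 lbf = 4.4482216 N, so 0.2685 lbf = 0.2685 * 4.4482216 = 1.1943475 N. Result: 1.1943475 N ≈ 1.194 N (4 s.f.).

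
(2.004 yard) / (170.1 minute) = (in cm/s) 1 yard = 0.9144 m, so 2.004 yard = 2.004 * 0.9144 = 1.8324576 m. 1 minute = 60 s, so 170.1 minute = 170.1 * 60 = 10206 s. Combine: 1.8324576 m / 10206 s = 0.00017954709 m/s. 1 cm/s = 0.01 m/s, so 0.00017954709 m/s = 0.00017954709 / 0.01 = 0.017954709 cm/s ≈ 0.01795 cm/s (4 s.f.). Final answer: 0.01795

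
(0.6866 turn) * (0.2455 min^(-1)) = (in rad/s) 0.01765. Check: 1 turn = 6.2831853 rad, so 0.6866 turn = 0.6866 * 6.2831853 = 4.314035 rad. 1 min^(-1) = 0.016666667 Hz, so 0.2455 min^(-1) = 0.2455 * 0.016666667 = 0.0040916667 Hz. Combine: 4.314035 rad * 0.0040916667 Hz = 0.017651593 rad/s. Result: 0.017651593 rad/s ≈ 0.01765 rad/s (4 s.f.).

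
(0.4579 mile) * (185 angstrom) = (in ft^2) 0.0001467. Check: 1 mile = 1609.344 m, so 0.4579 mile = 0.4579 * 1609.344 = 736.91862 m. 1 angstrom = 1e-10 m, so 185 angstrom = 185 * 1e-10 = 1.85e-08 m. Combine: 736.91862 m * 1.85e-08 m = 1.3632994e-05 m^2. 1 ft^2 = 0.09290304 m^2, so 1.3632994e-05 m^2 = 1.3632994e-05 / 0.09290304 = 0.00014674433 ft^2 ≈ 0.0001467 ft^2 (4 s.f.).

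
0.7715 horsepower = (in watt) 575.3. Check: 1 horsepower = 745.69987 W, so 0.7715 horsepower = 0.7715 * 745.69987 = 575.30745 W. 575.30745 W = 575.30745 watt ≈ 575.3 watt (4 s.f.).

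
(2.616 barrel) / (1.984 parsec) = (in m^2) 6.794e-18. Check: 1 barrel = 0.15898729 m^3, so 2.616 barrel = 2.616 * 0.15898729 = 0.41591076 m^3. 1 parsec = 3.0856776e+16 m, so 1.984 parsec = 1.984 * 3.0856776e+16 = 6.1219843e+16 m. Combine: 0.41591076 m^3 / 6.1219843e+16 m = 6.7937247e-18 m^2. Result: 6.7937247e-18 m^2 ≈ 6.794e-18 m^2 (4 s.f.).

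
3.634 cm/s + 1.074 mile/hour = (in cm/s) 1 cm/s = 0.01 m/s, so 3.634 cm/s = 3.634 * 0.01 = 0.03634 m/s. 1 mile/hour = 0.44704 m/s, so 1.074 mile/hour = 1.074 * 0.44704 = 0.48012096 m/s. Sum: 0.03634 + 0.48012096 = 0.51646096 m/s. 1 cm/s = 0.01 m/s, so 0.51646096 m/s = 0.51646096 / 0.01 = 51.646096 cm/s ≈ 51.65 cm/s (4 s.f.). Final answer: 51.65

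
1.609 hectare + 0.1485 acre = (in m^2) 1 hectare = 10000 m^2, so 1.609 hectare = 1.609 * 10000 = 16090 m^2. 1 acre = 4046.8564 m^2, so 0.1485 acre = 0.1485 * 4046.8564 = 600.95818 m^2. Sum: 16090 + 600.95818 = 16690.958 m^2. Result: 16690.958 m^2 ≈ 1.669e+04 m^2 (4 s.f.). Final answer: 1.669e+04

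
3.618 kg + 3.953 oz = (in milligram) 3.618 kg is already in kg. 1 oz = 0.028349523 kg, so 3.953 oz = 3.953 * 0.028349523 = 0.11206566 kg. Sum: 3.618 + 0.11206566 = 3.7300657 kg. 1 milligram = 1e-06 kg, so 3.7300657 kg = 3.7300657 / 1e-06 = 3730065.7 milligram ≈ 3.73e+06 milligram (4 s.f.). Final answer: 3.73e+06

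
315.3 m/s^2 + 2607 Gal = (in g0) 315.3 m/s^2 is already in m/s^2. 1 Gal = 0.01 m/s^2, so 2607 Gal = 2607 * 0.01 = 26.07 m/s^2. Sum: 315.3 + 26.07 = 341.37 m/s^2. 1 g0 = 9.80665 m/s^2, so 341.37 m/s^2 = 341.37 / 9.80665 = 34.810052 g0 ≈ 34.81 g0 (4 s.f.). Final answer: 34.81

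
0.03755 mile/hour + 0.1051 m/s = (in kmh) 0.4388. Check: 1 mile/hour = 0.44704 m/s, so 0.03755 mile/hour = 0.03755 * 0.44704 = 0.016786352 m/s. 0.1051 m/s is already in m/s. Sum: 0.016786352 + 0.1051 = 0.12188635 m/s. 1 kmh = 0.27777778 m/s, so 0.12188635 m/s = 0.12188635 / 0.27777778 = 0.43879087 kmh ≈ 0.4388 kmh (4 s.f.).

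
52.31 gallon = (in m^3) 1 gallon = 0.0037854118 m^3, so 52.31 gallon = 52.31 * 0.0037854118 = 0.19801489 m^3. Result: 0.19801489 m^3 ≈ 0.198 m^3 (4 s.f.). Final answer: 0.198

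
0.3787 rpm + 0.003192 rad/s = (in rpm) 0.4092. Check: 1 rpm = 0.10471976 rad/s, so 0.3787 rpm = 0.3787 * 0.10471976 = 0.039657371 rad/s. 0.003192 rad/s is already in rad/s. Sum: 0.039657371 + 0.003192 = 0.042849371 rad/s. 1 rpm = 0.10471976 rad/s, so 0.042849371 rad/s = 0.042849371 / 0.10471976 = 0.40918135 rpm ≈ 0.4092 rpm (4 s.f.).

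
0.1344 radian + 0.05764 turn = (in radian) 0.4966. Check: 0.1344 radian = 0.1344 rad. 1 turn = 6.2831853 rad, so 0.05764 turn = 0.05764 * 6.2831853 = 0.3621628 rad. Sum: 0.1344 + 0.3621628 = 0.4965628 rad. 0.4965628 rad = 0.4965628 radian ≈ 0.4966 radian (4 s.f.).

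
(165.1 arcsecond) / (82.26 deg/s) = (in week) 1 arcsecond = 4.8481368e-06 rad, so 165.1 arcsecond = 165.1 * 4.8481368e-06 = 0.00080042739 rad. 1 deg/s = 0.017453293 rad/s, so 82.26 deg/s = 82.26 * 0.017453293 = 1.4357078 rad/s. Combine: 0.00080042739 rad / 1.4357078 rad/s = 0.00055751412 s. 1 week = 604800 s, so 0.00055751412 s = 0.00055751412 / 604800 = 9.2181567e-10 week ≈ 9.218e-10 week (4 s.f.). Final answer: 9.218e-10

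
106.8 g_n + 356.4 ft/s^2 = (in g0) 1 g_n = 9.80665 m/s^2, so 106.8 g_n = 106.8 * 9.80665 = 1047.3502 m/s^2. 1 ft/s^2 = 0.3048 m/s^2, so 356.4 ft/s^2 = 356.4 * 0.3048 = 108.63072 m/s^2. Sum: 1047.3502 + 108.63072 = 1155.9809 m/s^2. 1 g0 = 9.80665 m/s^2, so 1155.9809 m/s^2 = 1155.9809 / 9.80665 = 117.87725 g0 ≈ 117.9 g0 (4 s.f.). Final answer: 117.9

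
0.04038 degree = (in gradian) 1 degree = 0.017453293 rad, so 0.04038 degree = 0.04038 * 0.017453293 = 0.00070476395 rad. 1 gradian = 0.015707963 rad, so 0.00070476395 rad = 0.00070476395 / 0.015707963 = 0.044866667 gradian ≈ 0.04487 gradian (4 s.f.). Final answer: 0.04487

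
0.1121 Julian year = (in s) 3.538e+06. Check: 1 Julian year = 31557600 s, so 0.1121 Julian year = 0.1121 * 31557600 = 3537607 s. Result: 3537607 s ≈ 3.538e+06 s (4 s.f.).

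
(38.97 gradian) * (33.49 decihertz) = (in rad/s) 1 gradian = 0.015707963 rad, so 38.97 gradian = 38.97 * 0.015707963 = 0.61213933 rad. 1 decihertz = 0.1 Hz, so 33.49 decihertz = 33.49 * 0.1 = 3.349 Hz. Combine: 0.61213933 rad * 3.349 Hz = 2.0500546 rad/s. Result: 2.0500546 rad/s ≈ 2.05 rad/s (4 s.f.). Final answer: 2.05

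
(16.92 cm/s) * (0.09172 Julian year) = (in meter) 4.897e+05. Check: 1 cm/s = 0.01 m/s, so 16.92 cm/s = 16.92 * 0.01 = 0.1692 m/s. 1 Julian year = 31557600 s, so 0.09172 Julian year = 0.09172 * 31557600 = 2894463.1 s. Combine: 0.1692 m/s * 2894463.1 s = 489743.15 m. 489743.15 m = 489743.15 meter ≈ 4.897e+05 meter (4 s.f.).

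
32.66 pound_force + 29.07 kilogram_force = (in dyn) 4.304e+07. Check: 1 pound_force = 4.4482216 N, so 32.66 pound_force = 32.66 * 4.4482216 = 145.27892 N. 1 kilogram_force = 9.80665 N, so 29.07 kilogram_force = 29.07 * 9.80665 = 285.07932 N. Sum: 145.27892 + 285.07932 = 430.35823 N. 1 dyn = 1e-05 N, so 430.35823 N = 430.35823 / 1e-05 = 43035823 dyn ≈ 4.304e+07 dyn (4 s.f.).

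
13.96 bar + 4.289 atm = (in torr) 1 bar = 100000 Pa, so 13.96 bar = 13.96 * 100000 = 1396000 Pa. 1 atm = 101325 Pa, so 4.289 atm = 4.289 * 101325 = 434582.92 Pa. Sum: 1396000 + 434582.92 = 1830582.9 Pa. 1 torr = 133.32237 Pa, so 1830582.9 Pa = 1830582.9 / 133.32237 = 13730.501 torr ≈ 1.373e+04 torr (4 s.f.). Final answer: 1.373e+04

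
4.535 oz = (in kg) 0.1286. Check: 1 oz = 0.028349523 kg, so 4.535 oz = 4.535 * 0.028349523 = 0.12856509 kg. Result: 0.12856509 kg ≈ 0.1286 kg (4 s.f.).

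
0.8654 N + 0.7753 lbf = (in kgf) 0.4399. Check: 0.8654 N is already in N. 1 lbf = 4.4482216 N, so 0.7753 lbf = 0.7753 * 4.4482216 = 3.4487062 N. Sum: 0.8654 + 3.4487062 = 4.3141062 N. 1 kgf = 9.80665 N, so 4.3141062 N = 4.3141062 / 9.80665 = 0.43991641 kgf ≈ 0.4399 kgf (4 s.f.).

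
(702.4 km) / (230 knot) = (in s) 5936. Check: 1 km = 1000 m, so 702.4 km = 702.4 * 1000 = 702400 m. 1 knot = 0.51444444 m/s, so 230 knot = 230 * 0.51444444 = 118.32222 m/s. Combine: 702400 m / 118.32222 m/s = 5936.332 s. Result: 5936.332 s ≈ 5936 s (4 s.f.).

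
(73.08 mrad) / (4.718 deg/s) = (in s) 1 mrad = 0.001 rad, so 73.08 mrad = 73.08 * 0.001 = 0.07308 rad. 1 deg/s = 0.017453293 rad/s, so 4.718 deg/s = 4.718 * 0.017453293 = 0.082344634 rad/s. Combine: 0.07308 rad / 0.082344634 rad/s = 0.88748952 s. Result: 0.88748952 s ≈ 0.8875 s (4 s.f.). Final answer: 0.8875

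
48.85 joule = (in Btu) 0.0463. Check: 48.85 joule = 48.85 J. 1 Btu = 1055.0559 J, so 48.85 J = 48.85 / 1055.0559 = 0.046300866 Btu ≈ 0.0463 Btu (4 s.f.).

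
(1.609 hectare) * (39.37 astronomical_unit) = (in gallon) 2.503e+19. Check: 1 hectare = 10000 m^2, so 1.609 hectare = 1.609 * 10000 = 16090 m^2. 1 astronomical_unit = 1.4959787e+11 m, so 39.37 astronomical_unit = 39.37 * 1.4959787e+11 = 5.8896682e+12 m. Combine: 16090 m^2 * 5.8896682e+12 m = 9.4764761e+16 m^3. 1 gallon = 0.0037854118 m^3, so 9.4764761e+16 m^3 = 9.4764761e+16 / 0.0037854118 = 2.5034201e+19 gallon ≈ 2.503e+19 gallon (4 s.f.).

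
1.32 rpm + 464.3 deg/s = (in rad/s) 1 rpm = 0.10471976 rad/s, so 1.32 rpm = 1.32 * 0.10471976 = 0.13823008 rad/s. 1 deg/s = 0.017453293 rad/s, so 464.3 deg/s = 464.3 * 0.017453293 = 8.1035637 rad/s. Sum: 0.13823008 + 8.1035637 = 8.2417938 rad/s. Result: 8.2417938 rad/s ≈ 8.242 rad/s (4 s.f.). Final answer: 8.242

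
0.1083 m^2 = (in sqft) 1.166. Check: 1 sqft = 0.09290304 m^2, so 0.1083 m^2 = 0.1083 / 0.09290304 = 1.1657315 sqft ≈ 1.166 sqft (4 s.f.).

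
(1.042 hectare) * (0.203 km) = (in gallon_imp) 4.653e+08. Check: 1 hectare = 10000 m^2, so 1.042 hectare = 1.042 * 10000 = 10420 m^2. 1 km = 1000 m, so 0.203 km = 0.203 * 1000 = 203 m. Combine: 10420 m^2 * 203 m = 2115260 m^3. 1 gallon_imp = 0.00454609 m^3, so 2115260 m^3 = 2115260 / 0.00454609 = 4.6529215e+08 gallon_imp ≈ 4.653e+08 gallon_imp (4 s.f.).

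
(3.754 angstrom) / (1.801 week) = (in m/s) 3.446e-16. Check: 1 angstrom = 1e-10 m, so 3.754 angstrom = 3.754 * 1e-10 = 3.754e-10 m. 1 week = 604800 s, so 1.801 week = 1.801 * 604800 = 1089244.8 s. Combine: 3.754e-10 m / 1089244.8 s = 3.4464245e-16 m/s. Result: 3.4464245e-16 m/s ≈ 3.446e-16 m/s (4 s.f.).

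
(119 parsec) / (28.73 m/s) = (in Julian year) 1 parsec = 3.0856776e+16 m, so 119 parsec = 119 * 3.0856776e+16 = 3.6719563e+18 m. 28.73 m/s is already in m/s. Combine: 3.6719563e+18 m / 28.73 m/s = 1.2780913e+17 s. 1 Julian year = 31557600 s, so 1.2780913e+17 s = 1.2780913e+17 / 31557600 = 4.050027e+09 Julian year ≈ 4.05e+09 Julian year (4 s.f.). Final answer: 4.05e+09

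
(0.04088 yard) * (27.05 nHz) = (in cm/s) 1 yard = 0.9144 m, so 0.04088 yard = 0.04088 * 0.9144 = 0.037380672 m. 1 nHz = 1e-09 Hz, so 27.05 nHz = 27.05 * 1e-09 = 2.705e-08 Hz. Combine: 0.037380672 m * 2.705e-08 Hz = 1.0111472e-09 m/s. 1 cm/s = 0.01 m/s, so 1.0111472e-09 m/s = 1.0111472e-09 / 0.01 = 1.0111472e-07 cm/s ≈ 1.011e-07 cm/s (4 s.f.). Final answer: 1.011e-07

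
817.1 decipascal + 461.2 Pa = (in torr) 4.072. Check: 1 decipascal = 0.1 Pa, so 817.1 decipascal = 817.1 * 0.1 = 81.71 Pa. 461.2 Pa is already in Pa. Sum: 81.71 + 461.2 = 542.91 Pa. 1 torr = 133.32237 Pa, so 542.91 Pa = 542.91 / 133.32237 = 4.0721599 torr ≈ 4.072 torr (4 s.f.).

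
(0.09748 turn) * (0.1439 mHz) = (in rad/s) 1 turn = 6.2831853 rad, so 0.09748 turn = 0.09748 * 6.2831853 = 0.6124849 rad. 1 mHz = 0.001 Hz, so 0.1439 mHz = 0.1439 * 0.001 = 0.0001439 Hz. Combine: 0.6124849 rad * 0.0001439 Hz = 8.8136578e-05 rad/s. Result: 8.8136578e-05 rad/s ≈ 8.814e-05 rad/s (4 s.f.). Final answer: 8.814e-05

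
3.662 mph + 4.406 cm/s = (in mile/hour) 1 mph = 0.44704 m/s, so 3.662 mph = 3.662 * 0.44704 = 1.6370605 m/s. 1 cm/s = 0.01 m/s, so 4.406 cm/s = 4.406 * 0.01 = 0.04406 m/s. Sum: 1.6370605 + 0.04406 = 1.6811205 m/s. 1 mile/hour = 0.44704 m/s, so 1.6811205 m/s = 1.6811205 / 0.44704 = 3.7605594 mile/hour ≈ 3.761 mile/hour (4 s.f.). Final answer: 3.761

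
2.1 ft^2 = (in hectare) 1.951e-05. Check: 1 ft^2 = 0.09290304 m^2, so 2.1 ft^2 = 2.1 * 0.09290304 = 0.19509638 m^2. 1 hectare = 10000 m^2, so 0.19509638 m^2 = 0.19509638 / 10000 = 1.9509638e-05 hectare ≈ 1.951e-05 hectare (4 s.f.).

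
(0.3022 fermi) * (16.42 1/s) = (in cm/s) 4.962e-13. Check: 1 fermi = 1e-15 m, so 0.3022 fermi = 0.3022 * 1e-15 = 3.022e-16 m. 16.42 1/s = 16.42 Hz. Combine: 3.022e-16 m * 16.42 Hz = 4.962124e-15 m/s. 1 cm/s = 0.01 m/s, so 4.962124e-15 m/s = 4.962124e-15 / 0.01 = 4.962124e-13 cm/s ≈ 4.962e-13 cm/s (4 s.f.).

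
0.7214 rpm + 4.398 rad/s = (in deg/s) 1 rpm = 0.10471976 rad/s, so 0.7214 rpm = 0.7214 * 0.10471976 = 0.075544831 rad/s. 4.398 rad/s is already in rad/s. Sum: 0.075544831 + 4.398 = 4.4735448 rad/s. 1 deg/s = 0.017453293 rad/s, so 4.4735448 rad/s = 4.4735448 / 0.017453293 = 256.31524 deg/s ≈ 256.3 deg/s (4 s.f.). Final answer: 256.3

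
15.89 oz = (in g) 1 oz = 0.028349523 kg, so 15.89 oz = 15.89 * 0.028349523 = 0.45047392 kg. 1 g = 0.001 kg, so 0.45047392 kg = 0.45047392 / 0.001 = 450.47392 g ≈ 450.5 g (4 s.f.). Final answer: 450.5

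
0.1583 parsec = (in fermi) 1 parsec = 3.0856776e+16 m, so 0.1583 parsec = 0.1583 * 3.0856776e+16 = 4.8846276e+15 m. 1 fermi = 1e-15 m, so 4.8846276e+15 m = 4.8846276e+15 / 1e-15 = 4.8846276e+30 fermi ≈ 4.885e+30 fermi (4 s.f.). Final answer: 4.885e+30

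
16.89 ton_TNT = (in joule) 1 ton_TNT = 4.184e+09 J, so 16.89 ton_TNT = 16.89 * 4.184e+09 = 7.066776e+10 J. 7.066776e+10 J = 7.066776e+10 joule ≈ 7.067e+10 joule (4 s.f.). Final answer: 7.067e+10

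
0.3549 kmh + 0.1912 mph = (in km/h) 0.6626. Check: 1 kmh = 0.27777778 m/s, so 0.3549 kmh = 0.3549 * 0.27777778 = 0.098583333 m/s. 1 mph = 0.44704 m/s, so 0.1912 mph = 0.1912 * 0.44704 = 0.085474048 m/s. Sum: 0.098583333 + 0.085474048 = 0.18405738 m/s. 1 km/h = 0.27777778 m/s, so 0.18405738 m/s = 0.18405738 / 0.27777778 = 0.66260657 km/h ≈ 0.6626 km/h (4 s.f.).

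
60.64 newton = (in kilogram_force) 6.184. Check: 60.64 newton = 60.64 N. 1 kilogram_force = 9.80665 N, so 60.64 N = 60.64 / 9.80665 = 6.1835591 kilogram_force ≈ 6.184 kilogram_force (4 s.f.).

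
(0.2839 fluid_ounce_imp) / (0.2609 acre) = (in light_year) 1 fluid_ounce_imp = 2.8413063e-05 m^3, so 0.2839 fluid_ounce_imp = 0.2839 * 2.8413063e-05 = 8.0664684e-06 m^3. 1 acre = 4046.8564 m^2, so 0.2609 acre = 0.2609 * 4046.8564 = 1055.8248 m^2. Combine: 8.0664684e-06 m^3 / 1055.8248 m^2 = 7.6399684e-09 m. 1 light_year = 9.4607305e+15 m, so 7.6399684e-09 m = 7.6399684e-09 / 9.4607305e+15 = 8.075453e-25 light_year ≈ 8.075e-25 light_year (4 s.f.). Final answer: 8.075e-25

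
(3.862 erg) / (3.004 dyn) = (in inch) 1 erg = 1e-07 J, so 3.862 erg = 3.862 * 1e-07 = 3.862e-07 J. 1 dyn = 1e-05 N, so 3.004 dyn = 3.004 * 1e-05 = 3.004e-05 N. Combine: 3.862e-07 J / 3.004e-05 N = 0.012856192 m. 1 inch = 0.0254 m, so 0.012856192 m = 0.012856192 / 0.0254 = 0.50614928 inch ≈ 0.5061 inch (4 s.f.). Final answer: 0.5061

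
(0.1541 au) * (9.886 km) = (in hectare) 2.279e+10. Check: 1 au = 1.4959787e+11 m, so 0.1541 au = 0.1541 * 1.4959787e+11 = 2.3053032e+10 m. 1 km = 1000 m, so 9.886 km = 9.886 * 1000 = 9886 m. Combine: 2.3053032e+10 m * 9886 m = 2.2790227e+14 m^2. 1 hectare = 10000 m^2, so 2.2790227e+14 m^2 = 2.2790227e+14 / 10000 = 2.2790227e+10 hectare ≈ 2.279e+10 hectare (4 s.f.).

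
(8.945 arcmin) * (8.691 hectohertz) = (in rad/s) 2.261. Check: 1 arcmin = 0.00029088821 rad, so 8.945 arcmin = 8.945 * 0.00029088821 = 0.002601995 rad. 1 hectohertz = 100 Hz, so 8.691 hectohertz = 8.691 * 100 = 869.1 Hz. Combine: 0.002601995 rad * 869.1 Hz = 2.2613939 rad/s. Result: 2.2613939 rad/s ≈ 2.261 rad/s (4 s.f.).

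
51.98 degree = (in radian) 0.9072. Check: 1 degree = 0.017453293 rad, so 51.98 degree = 51.98 * 0.017453293 = 0.90722215 rad. 0.90722215 rad = 0.90722215 radian ≈ 0.9072 radian (4 s.f.).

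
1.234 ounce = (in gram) 34.98. Check: 1 ounce = 0.028349523 kg, so 1.234 ounce = 1.234 * 0.028349523 = 0.034983312 kg. 1 gram = 0.001 kg, so 0.034983312 kg = 0.034983312 / 0.001 = 34.983312 gram ≈ 34.98 gram (4 s.f.).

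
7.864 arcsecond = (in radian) 1 arcsecond = 4.8481368e-06 rad, so 7.864 arcsecond = 7.864 * 4.8481368e-06 = 3.8125748e-05 rad. 3.8125748e-05 rad = 3.8125748e-05 radian ≈ 3.813e-05 radian (4 s.f.). Final answer: 3.813e-05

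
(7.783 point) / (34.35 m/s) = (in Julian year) 2.533e-12. Check: 1 point = 0.00035277778 m, so 7.783 point = 7.783 * 0.00035277778 = 0.0027456694 m. 34.35 m/s is already in m/s. Combine: 0.0027456694 m / 34.35 m/s = 7.9932153e-05 s. 1 Julian year = 31557600 s, so 7.9932153e-05 s = 7.9932153e-05 / 31557600 = 2.5328971e-12 Julian year ≈ 2.533e-12 Julian year (4 s.f.).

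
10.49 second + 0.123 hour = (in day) 10.49 second = 10.49 s. 1 hour = 3600 s, so 0.123 hour = 0.123 * 3600 = 442.8 s. Sum: 10.49 + 442.8 = 453.29 s. 1 day = 86400 s, so 453.29 s = 453.29 / 86400 = 0.005246412 day ≈ 0.005246 day (4 s.f.). Final answer: 0.005246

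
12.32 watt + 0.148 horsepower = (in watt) 12.32 watt = 12.32 W. 1 horsepower = 745.69987 W, so 0.148 horsepower = 0.148 * 745.69987 = 110.36358 W. Sum: 12.32 + 110.36358 = 122.68358 W. 122.68358 W = 122.68358 watt ≈ 122.7 watt (4 s.f.). Final answer: 122.7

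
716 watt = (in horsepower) 0.9602. Check: 716 watt = 716 W. 1 horsepower = 745.69987 W, so 716 W = 716 / 745.69987 = 0.96017182 horsepower ≈ 0.9602 horsepower (4 s.f.).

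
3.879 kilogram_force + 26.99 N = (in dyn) 1 kilogram_force = 9.80665 N, so 3.879 kilogram_force = 3.879 * 9.80665 = 38.039995 N. 26.99 N is already in N. Sum: 38.039995 + 26.99 = 65.029995 N. 1 dyn = 1e-05 N, so 65.029995 N = 65.029995 / 1e-05 = 6502999.5 dyn ≈ 6.503e+06 dyn (4 s.f.). Final answer: 6.503e+06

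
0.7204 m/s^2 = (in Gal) 72.04. Check: 1 Gal = 0.01 m/s^2, so 0.7204 m/s^2 = 0.7204 / 0.01 = 72.04 Gal.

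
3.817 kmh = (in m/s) 1 kmh = 0.27777778 m/s, so 3.817 kmh = 3.817 * 0.27777778 = 1.0602778 m/s. Result: 1.0602778 m/s ≈ 1.06 m/s (4 s.f.). Final answer: 1.06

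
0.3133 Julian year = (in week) 16.35. Check: 1 Julian year = 31557600 s, so 0.3133 Julian year = 0.3133 * 31557600 = 9886996.1 s. 1 week = 604800 s, so 9886996.1 s = 9886996.1 / 604800 = 16.347546 week ≈ 16.35 week (4 s.f.).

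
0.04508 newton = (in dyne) 0.04508 newton = 0.04508 N. 1 dyne = 1e-05 N, so 0.04508 N = 0.04508 / 1e-05 = 4508 dyne. Final answer: 4508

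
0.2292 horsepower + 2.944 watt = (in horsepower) 0.2331. Check: 1 horsepower = 745.69987 W, so 0.2292 horsepower = 0.2292 * 745.69987 = 170.91441 W. 2.944 watt = 2.944 W. Sum: 170.91441 + 2.944 = 173.85841 W. 1 horsepower = 745.69987 W, so 173.85841 W = 173.85841 / 745.69987 = 0.23314797 horsepower ≈ 0.2331 horsepower (4 s.f.).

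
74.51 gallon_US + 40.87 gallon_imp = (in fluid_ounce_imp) 1.647e+04. Check: 1 gallon_US = 0.0037854118 m^3, so 74.51 gallon_US = 74.51 * 0.0037854118 = 0.28205103 m^3. 1 gallon_imp = 0.00454609 m^3, so 40.87 gallon_imp = 40.87 * 0.00454609 = 0.1857987 m^3. Sum: 0.28205103 + 0.1857987 = 0.46784973 m^3. 1 fluid_ounce_imp = 2.8413063e-05 m^3, so 0.46784973 m^3 = 0.46784973 / 2.8413063e-05 = 16466.009 fluid_ounce_imp ≈ 1.647e+04 fluid_ounce_imp (4 s.f.).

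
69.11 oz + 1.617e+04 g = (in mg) 1.813e+07. Check: 1 oz = 0.028349523 kg, so 69.11 oz = 69.11 * 0.028349523 = 1.9592355 kg. 1 g = 0.001 kg, so 1.617e+04 g = 1.617e+04 * 0.001 = 16.17 kg. Sum: 1.9592355 + 16.17 = 18.129236 kg. 1 mg = 1e-06 kg, so 18.129236 kg = 18.129236 / 1e-06 = 18129236 mg ≈ 1.813e+07 mg (4 s.f.).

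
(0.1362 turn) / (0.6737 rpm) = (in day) 0.0001404. Check: 1 turn = 6.2831853 rad, so 0.1362 turn = 0.1362 * 6.2831853 = 0.85576984 rad. 1 rpm = 0.10471976 rad/s, so 0.6737 rpm = 0.6737 * 0.10471976 = 0.070549699 rad/s. Combine: 0.85576984 rad / 0.070549699 rad/s = 12.130028 s. 1 day = 86400 s, so 12.130028 s = 12.130028 / 86400 = 0.00014039384 day ≈ 0.0001404 day (4 s.f.).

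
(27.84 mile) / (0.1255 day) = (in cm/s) 1 mile = 1609.344 m, so 27.84 mile = 27.84 * 1609.344 = 44804.137 m. 1 day = 86400 s, so 0.1255 day = 0.1255 * 86400 = 10843.2 s. Combine: 44804.137 m / 10843.2 s = 4.1320032 m/s. 1 cm/s = 0.01 m/s, so 4.1320032 m/s = 4.1320032 / 0.01 = 413.20032 cm/s ≈ 413.2 cm/s (4 s.f.). Final answer: 413.2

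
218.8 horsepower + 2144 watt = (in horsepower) 221.7. Check: 1 horsepower = 745.69987 W, so 218.8 horsepower = 218.8 * 745.69987 = 163159.13 W. 2144 watt = 2144 W. Sum: 163159.13 + 2144 = 165303.13 W. 1 horsepower = 745.69987 W, so 165303.13 W = 165303.13 / 745.69987 = 221.67515 horsepower ≈ 221.7 horsepower (4 s.f.).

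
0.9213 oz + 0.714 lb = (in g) 350. Check: 1 oz = 0.028349523 kg, so 0.9213 oz = 0.9213 * 0.028349523 = 0.026118416 kg. 1 lb = 0.45359237 kg, so 0.714 lb = 0.714 * 0.45359237 = 0.32386495 kg. Sum: 0.026118416 + 0.32386495 = 0.34998337 kg. 1 g = 0.001 kg, so 0.34998337 kg = 0.34998337 / 0.001 = 349.98337 g ≈ 350 g (4 s.f.).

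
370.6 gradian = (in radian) 1 gradian = 0.015707963 rad, so 370.6 gradian = 370.6 * 0.015707963 = 5.8213712 rad. 5.8213712 rad = 5.8213712 radian ≈ 5.821 radian (4 s.f.). Final answer: 5.821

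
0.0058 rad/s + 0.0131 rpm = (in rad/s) 0.007172. Check: 0.0058 rad/s is already in rad/s. 1 rpm = 0.10471976 rad/s, so 0.0131 rpm = 0.0131 * 0.10471976 = 0.0013718288 rad/s. Sum: 0.0058 + 0.0013718288 = 0.0071718288 rad/s. Result: 0.0071718288 rad/s ≈ 0.007172 rad/s (4 s.f.).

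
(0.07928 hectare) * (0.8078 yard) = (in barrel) 1 hectare = 10000 m^2, so 0.07928 hectare = 0.07928 * 10000 = 792.8 m^2. 1 yard = 0.9144 m, so 0.8078 yard = 0.8078 * 0.9144 = 0.73865232 m. Combine: 792.8 m^2 * 0.73865232 m = 585.60356 m^3. 1 barrel = 0.15898729 m^3, so 585.60356 m^3 = 585.60356 / 0.15898729 = 3683.3356 barrel ≈ 3683 barrel (4 s.f.). Final answer: 3683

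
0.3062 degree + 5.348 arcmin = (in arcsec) 1 degree = 0.017453293 rad, so 0.3062 degree = 0.3062 * 0.017453293 = 0.0053441982 rad. 1 arcmin = 0.00029088821 rad, so 5.348 arcmin = 5.348 * 0.00029088821 = 0.0015556701 rad. Sum: 0.0053441982 + 0.0015556701 = 0.0068998683 rad. 1 arcsec = 4.8481368e-06 rad, so 0.0068998683 rad = 0.0068998683 / 4.8481368e-06 = 1423.2 arcsec ≈ 1423 arcsec (4 s.f.). Final answer: 1423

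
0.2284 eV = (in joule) 3.659e-20. Check: 1 eV = 1.6021766e-19 J, so 0.2284 eV = 0.2284 * 1.6021766e-19 = 3.6593714e-20 J. 3.6593714e-20 J = 3.6593714e-20 joule ≈ 3.659e-20 joule (4 s.f.).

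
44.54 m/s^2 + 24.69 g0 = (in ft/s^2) 44.54 m/s^2 is already in m/s^2. 1 g0 = 9.80665 m/s^2, so 24.69 g0 = 24.69 * 9.80665 = 242.12619 m/s^2. Sum: 44.54 + 242.12619 = 286.66619 m/s^2. 1 ft/s^2 = 0.3048 m/s^2, so 286.66619 m/s^2 = 286.66619 / 0.3048 = 940.50587 ft/s^2 ≈ 940.5 ft/s^2 (4 s.f.). Final answer: 940.5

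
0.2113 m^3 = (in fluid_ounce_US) 7145. Check: 1 fluid_ounce_US = 2.957353e-05 m^3, so 0.2113 m^3 = 0.2113 / 2.957353e-05 = 7144.903 fluid_ounce_US ≈ 7145 fluid_ounce_US (4 s.f.).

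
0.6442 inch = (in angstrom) 1 inch = 0.0254 m, so 0.6442 inch = 0.6442 * 0.0254 = 0.01636268 m. 1 angstrom = 1e-10 m, so 0.01636268 m = 0.01636268 / 1e-10 = 1.636268e+08 angstrom ≈ 1.636e+08 angstrom (4 s.f.). Final answer: 1.636e+08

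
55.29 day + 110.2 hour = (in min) 1 day = 86400 s, so 55.29 day = 55.29 * 86400 = 4777056 s. 1 hour = 3600 s, so 110.2 hour = 110.2 * 3600 = 396720 s. Sum: 4777056 + 396720 = 5173776 s. 1 min = 60 s, so 5173776 s = 5173776 / 60 = 86229.6 min ≈ 8.623e+04 min (4 s.f.). Final answer: 8.623e+04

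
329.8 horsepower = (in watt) 2.459e+05. Check: 1 horsepower = 745.69987 W, so 329.8 horsepower = 329.8 * 745.69987 = 245931.82 W. 245931.82 W = 245931.82 watt ≈ 2.459e+05 watt (4 s.f.).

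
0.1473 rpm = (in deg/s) 1 rpm = 0.10471976 rad/s, so 0.1473 rpm = 0.1473 * 0.10471976 = 0.01542522 rad/s. 1 deg/s = 0.017453293 rad/s, so 0.01542522 rad/s = 0.01542522 / 0.017453293 = 0.8838 deg/s. Final answer: 0.8838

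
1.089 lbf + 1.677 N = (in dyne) 1 lbf = 4.4482216 N, so 1.089 lbf = 1.089 * 4.4482216 = 4.8441133 N. 1.677 N is already in N. Sum: 4.8441133 + 1.677 = 6.5211133 N. 1 dyne = 1e-05 N, so 6.5211133 N = 6.5211133 / 1e-05 = 652111.33 dyne ≈ 6.521e+05 dyne (4 s.f.). Final answer: 6.521e+05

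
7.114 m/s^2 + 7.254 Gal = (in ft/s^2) 7.114 m/s^2 is already in m/s^2. 1 Gal = 0.01 m/s^2, so 7.254 Gal = 7.254 * 0.01 = 0.07254 m/s^2. Sum: 7.114 + 0.07254 = 7.18654 m/s^2. 1 ft/s^2 = 0.3048 m/s^2, so 7.18654 m/s^2 = 7.18654 / 0.3048 = 23.577887 ft/s^2 ≈ 23.58 ft/s^2 (4 s.f.). Final answer: 23.58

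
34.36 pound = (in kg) 1 pound = 0.45359237 kg, so 34.36 pound = 34.36 * 0.45359237 = 15.585434 kg. Result: 15.585434 kg ≈ 15.59 kg (4 s.f.). Final answer: 15.59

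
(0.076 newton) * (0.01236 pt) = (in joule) 3.314e-07. Check: 0.076 newton = 0.076 N. 1 pt = 0.00035277778 m, so 0.01236 pt = 0.01236 * 0.00035277778 = 4.3603333e-06 m. Combine: 0.076 N * 4.3603333e-06 m = 3.3138533e-07 J. 3.3138533e-07 J = 3.3138533e-07 joule ≈ 3.314e-07 joule (4 s.f.).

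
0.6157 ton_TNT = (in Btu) 2.442e+06. Check: 1 ton_TNT = 4.184e+09 J, so 0.6157 ton_TNT = 0.6157 * 4.184e+09 = 2.5760888e+09 J. 1 Btu = 1055.0559 J, so 2.5760888e+09 J = 2.5760888e+09 / 1055.0559 = 2441661.1 Btu ≈ 2.442e+06 Btu (4 s.f.).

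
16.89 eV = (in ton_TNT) 6.468e-28. Check: 1 eV = 1.6021766e-19 J, so 16.89 eV = 16.89 * 1.6021766e-19 = 2.7060763e-18 J. 1 ton_TNT = 4.184e+09 J, so 2.7060763e-18 J = 2.7060763e-18 / 4.184e+09 = 6.4676777e-28 ton_TNT ≈ 6.468e-28 ton_TNT (4 s.f.).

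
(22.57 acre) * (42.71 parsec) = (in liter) 1.204e+26. Check: 1 acre = 4046.8564 m^2, so 22.57 acre = 22.57 * 4046.8564 = 91337.549 m^2. 1 parsec = 3.0856776e+16 m, so 42.71 parsec = 42.71 * 3.0856776e+16 = 1.3178929e+18 m. Combine: 91337.549 m^2 * 1.3178929e+18 m = 1.2037311e+23 m^3. 1 liter = 0.001 m^3, so 1.2037311e+23 m^3 = 1.2037311e+23 / 0.001 = 1.2037311e+26 liter ≈ 1.204e+26 liter (4 s.f.).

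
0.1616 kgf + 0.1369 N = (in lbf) 0.387. Check: 1 kgf = 9.80665 N, so 0.1616 kgf = 0.1616 * 9.80665 = 1.5847546 N. 0.1369 N is already in N. Sum: 1.5847546 + 0.1369 = 1.7216546 N. 1 lbf = 4.4482216 N, so 1.7216546 N = 1.7216546 / 4.4482216 = 0.38704336 lbf ≈ 0.387 lbf (4 s.f.).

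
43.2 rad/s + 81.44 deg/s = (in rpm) 426.1. Check: 43.2 rad/s is already in rad/s. 1 deg/s = 0.017453293 rad/s, so 81.44 deg/s = 81.44 * 0.017453293 = 1.4213961 rad/s. Sum: 43.2 + 1.4213961 = 44.621396 rad/s. 1 rpm = 0.10471976 rad/s, so 44.621396 rad/s = 44.621396 / 0.10471976 = 426.10295 rpm ≈ 426.1 rpm (4 s.f.).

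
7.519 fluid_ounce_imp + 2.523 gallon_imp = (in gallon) 1 fluid_ounce_imp = 2.8413063e-05 m^3, so 7.519 fluid_ounce_imp = 7.519 * 2.8413063e-05 = 0.00021363782 m^3. 1 gallon_imp = 0.00454609 m^3, so 2.523 gallon_imp = 2.523 * 0.00454609 = 0.011469785 m^3. Sum: 0.00021363782 + 0.011469785 = 0.011683423 m^3. 1 gallon = 0.0037854118 m^3, so 0.011683423 m^3 = 0.011683423 / 0.0037854118 = 3.0864338 gallon ≈ 3.086 gallon (4 s.f.). Final answer: 3.086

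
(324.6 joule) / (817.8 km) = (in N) 324.6 joule = 324.6 J. 1 km = 1000 m, so 817.8 km = 817.8 * 1000 = 817800 m. Combine: 324.6 J / 817800 m = 0.00039691856 N. Result: 0.00039691856 N ≈ 0.0003969 N (4 s.f.). Final answer: 0.0003969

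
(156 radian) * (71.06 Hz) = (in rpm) 156 radian = 156 rad. 71.06 Hz is already in Hz. Combine: 156 rad * 71.06 Hz = 11085.36 rad/s. 1 rpm = 0.10471976 rad/s, so 11085.36 rad/s = 11085.36 / 0.10471976 = 105857.39 rpm ≈ 1.059e+05 rpm (4 s.f.). Final answer: 1.059e+05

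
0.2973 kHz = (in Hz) 297.3. Check: 1 kHz = 1000 Hz, so 0.2973 kHz = 0.2973 * 1000 = 297.3 Hz. Result: 297.3 Hz.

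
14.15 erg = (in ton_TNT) 1 erg = 1e-07 J, so 14.15 erg = 14.15 * 1e-07 = 1.415e-06 J. 1 ton_TNT = 4.184e+09 J, so 1.415e-06 J = 1.415e-06 / 4.184e+09 = 3.3819312e-16 ton_TNT ≈ 3.382e-16 ton_TNT (4 s.f.). Final answer: 3.382e-16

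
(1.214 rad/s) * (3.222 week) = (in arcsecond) 4.88e+11. Check: 1.214 rad/s is already in rad/s. 1 week = 604800 s, so 3.222 week = 3.222 * 604800 = 1948665.6 s. Combine: 1.214 rad/s * 1948665.6 s = 2365680 rad. 1 arcsecond = 4.8481368e-06 rad, so 2365680 rad = 2365680 / 4.8481368e-06 = 4.8795653e+11 arcsecond ≈ 4.88e+11 arcsecond (4 s.f.).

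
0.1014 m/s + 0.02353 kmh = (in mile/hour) 0.2414. Check: 0.1014 m/s is already in m/s. 1 kmh = 0.27777778 m/s, so 0.02353 kmh = 0.02353 * 0.27777778 = 0.0065361111 m/s. Sum: 0.1014 + 0.0065361111 = 0.10793611 m/s. 1 mile/hour = 0.44704 m/s, so 0.10793611 m/s = 0.10793611 / 0.44704 = 0.2414462 mile/hour ≈ 0.2414 mile/hour (4 s.f.).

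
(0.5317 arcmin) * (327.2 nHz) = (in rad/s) 5.061e-11. Check: 1 arcmin = 0.00029088821 rad, so 0.5317 arcmin = 0.5317 * 0.00029088821 = 0.00015466526 rad. 1 nHz = 1e-09 Hz, so 327.2 nHz = 327.2 * 1e-09 = 3.272e-07 Hz. Combine: 0.00015466526 rad * 3.272e-07 Hz = 5.0606473e-11 rad/s. Result: 5.0606473e-11 rad/s ≈ 5.061e-11 rad/s (4 s.f.).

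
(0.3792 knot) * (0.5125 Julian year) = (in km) 1 knot = 0.51444444 m/s, so 0.3792 knot = 0.3792 * 0.51444444 = 0.19507733 m/s. 1 Julian year = 31557600 s, so 0.5125 Julian year = 0.5125 * 31557600 = 16173270 s. Combine: 0.19507733 m/s * 16173270 s = 3155038.4 m. 1 km = 1000 m, so 3155038.4 m = 3155038.4 / 1000 = 3155.0384 km ≈ 3155 km (4 s.f.). Final answer: 3155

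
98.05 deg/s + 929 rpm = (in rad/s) 1 deg/s = 0.017453293 rad/s, so 98.05 deg/s = 98.05 * 0.017453293 = 1.7112953 rad/s. 1 rpm = 0.10471976 rad/s, so 929 rpm = 929 * 0.10471976 = 97.284653 rad/s. Sum: 1.7112953 + 97.284653 = 98.995948 rad/s. Result: 98.995948 rad/s ≈ 99 rad/s (4 s.f.). Final answer: 99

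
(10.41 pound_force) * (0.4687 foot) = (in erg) 6.615e+07. Check: 1 pound_force = 4.4482216 N, so 10.41 pound_force = 10.41 * 4.4482216 = 46.305987 N. 1 foot = 0.3048 m, so 0.4687 foot = 0.4687 * 0.3048 = 0.14285976 m. Combine: 46.305987 N * 0.14285976 m = 6.6152622 J. 1 erg = 1e-07 J, so 6.6152622 J = 6.6152622 / 1e-07 = 66152622 erg ≈ 6.615e+07 erg (4 s.f.).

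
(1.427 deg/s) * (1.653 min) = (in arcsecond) 1 deg/s = 0.017453293 rad/s, so 1.427 deg/s = 1.427 * 0.017453293 = 0.024905848 rad/s. 1 min = 60 s, so 1.653 min = 1.653 * 60 = 99.18 s. Combine: 0.024905848 rad/s * 99.18 s = 2.470162 rad. 1 arcsecond = 4.8481368e-06 rad, so 2.470162 rad = 2.470162 / 4.8481368e-06 = 509507.5 arcsecond ≈ 5.095e+05 arcsecond (4 s.f.). Final answer: 5.095e+05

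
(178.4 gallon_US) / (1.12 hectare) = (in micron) 60.3. Check: 1 gallon_US = 0.0037854118 m^3, so 178.4 gallon_US = 178.4 * 0.0037854118 = 0.67531746 m^3. 1 hectare = 10000 m^2, so 1.12 hectare = 1.12 * 10000 = 11200 m^2. Combine: 0.67531746 m^3 / 11200 m^2 = 6.0296202e-05 m. 1 micron = 1e-06 m, so 6.0296202e-05 m = 6.0296202e-05 / 1e-06 = 60.296202 micron ≈ 60.3 micron (4 s.f.).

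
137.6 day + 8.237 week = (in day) 195.3. Check: 1 day = 86400 s, so 137.6 day = 137.6 * 86400 = 11888640 s. 1 week = 604800 s, so 8.237 week = 8.237 * 604800 = 4981737.6 s. Sum: 11888640 + 4981737.6 = 16870378 s. 1 day = 86400 s, so 16870378 s = 16870378 / 86400 = 195.259 day ≈ 195.3 day (4 s.f.).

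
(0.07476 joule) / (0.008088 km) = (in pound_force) 0.07476 joule = 0.07476 J. 1 km = 1000 m, so 0.008088 km = 0.008088 * 1000 = 8.088 m. Combine: 0.07476 J / 8.088 m = 0.0092433234 N. 1 pound_force = 4.4482216 N, so 0.0092433234 N = 0.0092433234 / 4.4482216 = 0.0020779818 pound_force ≈ 0.002078 pound_force (4 s.f.). Final answer: 0.002078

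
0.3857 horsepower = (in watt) 1 horsepower = 745.69987 W, so 0.3857 horsepower = 0.3857 * 745.69987 = 287.61644 W. 287.61644 W = 287.61644 watt ≈ 287.6 watt (4 s.f.). Final answer: 287.6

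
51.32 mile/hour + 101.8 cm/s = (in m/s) 23.96. Check: 1 mile/hour = 0.44704 m/s, so 51.32 mile/hour = 51.32 * 0.44704 = 22.942093 m/s. 1 cm/s = 0.01 m/s, so 101.8 cm/s = 101.8 * 0.01 = 1.018 m/s. Sum: 22.942093 + 1.018 = 23.960093 m/s. Result: 23.960093 m/s ≈ 23.96 m/s (4 s.f.).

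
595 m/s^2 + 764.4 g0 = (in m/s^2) 595 m/s^2 is already in m/s^2. 1 g0 = 9.80665 m/s^2, so 764.4 g0 = 764.4 * 9.80665 = 7496.2033 m/s^2. Sum: 595 + 7496.2033 = 8091.2033 m/s^2. Result: 8091.2033 m/s^2 ≈ 8091 m/s^2 (4 s.f.). Final answer: 8091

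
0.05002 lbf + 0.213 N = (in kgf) 1 lbf = 4.4482216 N, so 0.05002 lbf = 0.05002 * 4.4482216 = 0.22250005 N. 0.213 N is already in N. Sum: 0.22250005 + 0.213 = 0.43550005 N. 1 kgf = 9.80665 N, so 0.43550005 N = 0.43550005 / 9.80665 = 0.044408646 kgf ≈ 0.04441 kgf (4 s.f.). Final answer: 0.04441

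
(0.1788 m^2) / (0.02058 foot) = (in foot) 93.52. Check: 0.1788 m^2 is already in m^2. 1 foot = 0.3048 m, so 0.02058 foot = 0.02058 * 0.3048 = 0.006272784 m. Combine: 0.1788 m^2 / 0.006272784 m = 28.50409 m. 1 foot = 0.3048 m, so 28.50409 m = 28.50409 / 0.3048 = 93.517356 foot ≈ 93.52 foot (4 s.f.).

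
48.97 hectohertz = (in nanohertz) 1 hectohertz = 100 Hz, so 48.97 hectohertz = 48.97 * 100 = 4897 Hz. 1 nanohertz = 1e-09 Hz, so 4897 Hz = 4897 / 1e-09 = 4.897e+12 nanohertz. Final answer: 4.897e+12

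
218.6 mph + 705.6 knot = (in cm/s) 4.607e+04. Check: 1 mph = 0.44704 m/s, so 218.6 mph = 218.6 * 0.44704 = 97.722944 m/s. 1 knot = 0.51444444 m/s, so 705.6 knot = 705.6 * 0.51444444 = 362.992 m/s. Sum: 97.722944 + 362.992 = 460.71494 m/s. 1 cm/s = 0.01 m/s, so 460.71494 m/s = 460.71494 / 0.01 = 46071.494 cm/s ≈ 4.607e+04 cm/s (4 s.f.).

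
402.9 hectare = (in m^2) 4.029e+06. Check: 1 hectare = 10000 m^2, so 402.9 hectare = 402.9 * 10000 = 4029000 m^2. Result: 4029000 m^2 ≈ 4.029e+06 m^2 (4 s.f.).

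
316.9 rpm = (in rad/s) 1 rpm = 0.10471976 rad/s, so 316.9 rpm = 316.9 * 0.10471976 = 33.18569 rad/s. Result: 33.18569 rad/s ≈ 33.19 rad/s (4 s.f.). Final answer: 33.19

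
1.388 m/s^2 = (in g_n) 1 g_n = 9.80665 m/s^2, so 1.388 m/s^2 = 1.388 / 9.80665 = 0.14153661 g_n ≈ 0.1415 g_n (4 s.f.). Final answer: 0.1415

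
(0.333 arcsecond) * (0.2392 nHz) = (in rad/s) 3.862e-16. Check: 1 arcsecond = 4.8481368e-06 rad, so 0.333 arcsecond = 0.333 * 4.8481368e-06 = 1.6144296e-06 rad. 1 nHz = 1e-09 Hz, so 0.2392 nHz = 0.2392 * 1e-09 = 2.392e-10 Hz. Combine: 1.6144296e-06 rad * 2.392e-10 Hz = 3.8617155e-16 rad/s. Result: 3.8617155e-16 rad/s ≈ 3.862e-16 rad/s (4 s.f.).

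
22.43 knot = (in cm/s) 1 knot = 0.51444444 m/s, so 22.43 knot = 22.43 * 0.51444444 = 11.538989 m/s. 1 cm/s = 0.01 m/s, so 11.538989 m/s = 11.538989 / 0.01 = 1153.8989 cm/s ≈ 1154 cm/s (4 s.f.). Final answer: 1154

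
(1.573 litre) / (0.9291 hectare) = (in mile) 1.052e-10. Check: 1 litre = 0.001 m^3, so 1.573 litre = 1.573 * 0.001 = 0.001573 m^3. 1 hectare = 10000 m^2, so 0.9291 hectare = 0.9291 * 10000 = 9291 m^2. Combine: 0.001573 m^3 / 9291 m^2 = 1.6930363e-07 m. 1 mile = 1609.344 m, so 1.6930363e-07 m = 1.6930363e-07 / 1609.344 = 1.052004e-10 mile ≈ 1.052e-10 mile (4 s.f.).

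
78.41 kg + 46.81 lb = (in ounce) 78.41 kg is already in kg. 1 lb = 0.45359237 kg, so 46.81 lb = 46.81 * 0.45359237 = 21.232659 kg. Sum: 78.41 + 21.232659 = 99.642659 kg. 1 ounce = 0.028349523 kg, so 99.642659 kg = 99.642659 / 0.028349523 = 3514.7914 ounce ≈ 3515 ounce (4 s.f.). Final answer: 3515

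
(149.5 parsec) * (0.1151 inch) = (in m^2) 1.349e+16. Check: 1 parsec = 3.0856776e+16 m, so 149.5 parsec = 149.5 * 3.0856776e+16 = 4.613088e+18 m. 1 inch = 0.0254 m, so 0.1151 inch = 0.1151 * 0.0254 = 0.00292354 m. Combine: 4.613088e+18 m * 0.00292354 m = 1.3486547e+16 m^2. Result: 1.3486547e+16 m^2 ≈ 1.349e+16 m^2 (4 s.f.).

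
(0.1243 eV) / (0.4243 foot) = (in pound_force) 1 eV = 1.6021766e-19 J, so 0.1243 eV = 0.1243 * 1.6021766e-19 = 1.9915056e-20 J. 1 foot = 0.3048 m, so 0.4243 foot = 0.4243 * 0.3048 = 0.12932664 m. Combine: 1.9915056e-20 J / 0.12932664 m = 1.5399036e-19 N. 1 pound_force = 4.4482216 N, so 1.5399036e-19 N = 1.5399036e-19 / 4.4482216 = 3.461841e-20 pound_force ≈ 3.462e-20 pound_force (4 s.f.). Final answer: 3.462e-20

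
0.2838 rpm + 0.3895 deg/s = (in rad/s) 1 rpm = 0.10471976 rad/s, so 0.2838 rpm = 0.2838 * 0.10471976 = 0.029719467 rad/s. 1 deg/s = 0.017453293 rad/s, so 0.3895 deg/s = 0.3895 * 0.017453293 = 0.0067980574 rad/s. Sum: 0.029719467 + 0.0067980574 = 0.036517524 rad/s. Result: 0.036517524 rad/s ≈ 0.03652 rad/s (4 s.f.). Final answer: 0.03652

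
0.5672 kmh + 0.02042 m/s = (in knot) 0.346. Check: 1 kmh = 0.27777778 m/s, so 0.5672 kmh = 0.5672 * 0.27777778 = 0.15755556 m/s. 0.02042 m/s is already in m/s. Sum: 0.15755556 + 0.02042 = 0.17797556 m/s. 1 knot = 0.51444444 m/s, so 0.17797556 m/s = 0.17797556 / 0.51444444 = 0.3459568 knot ≈ 0.346 knot (4 s.f.).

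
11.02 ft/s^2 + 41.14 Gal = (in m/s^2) 3.77. Check: 1 ft/s^2 = 0.3048 m/s^2, so 11.02 ft/s^2 = 11.02 * 0.3048 = 3.358896 m/s^2. 1 Gal = 0.01 m/s^2, so 41.14 Gal = 41.14 * 0.01 = 0.4114 m/s^2. Sum: 3.358896 + 0.4114 = 3.770296 m/s^2. Result: 3.770296 m/s^2 ≈ 3.77 m/s^2 (4 s.f.).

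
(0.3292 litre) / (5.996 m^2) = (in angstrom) 1 litre = 0.001 m^3, so 0.3292 litre = 0.3292 * 0.001 = 0.0003292 m^3. 5.996 m^2 is already in m^2. Combine: 0.0003292 m^3 / 5.996 m^2 = 5.4903269e-05 m. 1 angstrom = 1e-10 m, so 5.4903269e-05 m = 5.4903269e-05 / 1e-10 = 549032.69 angstrom ≈ 5.49e+05 angstrom (4 s.f.). Final answer: 5.49e+05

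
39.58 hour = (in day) 1.649. Check: 1 hour = 3600 s, so 39.58 hour = 39.58 * 3600 = 142488 s. 1 day = 86400 s, so 142488 s = 142488 / 86400 = 1.6491667 day ≈ 1.649 day (4 s.f.).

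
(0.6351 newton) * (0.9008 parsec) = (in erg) 0.6351 newton = 0.6351 N. 1 parsec = 3.0856776e+16 m, so 0.9008 parsec = 0.9008 * 3.0856776e+16 = 2.7795784e+16 m. Combine: 0.6351 N * 2.7795784e+16 m = 1.7653102e+16 J. 1 erg = 1e-07 J, so 1.7653102e+16 J = 1.7653102e+16 / 1e-07 = 1.7653102e+23 erg ≈ 1.765e+23 erg (4 s.f.). Final answer: 1.765e+23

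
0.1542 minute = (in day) 1 minute = 60 s, so 0.1542 minute = 0.1542 * 60 = 9.252 s. 1 day = 86400 s, so 9.252 s = 9.252 / 86400 = 0.00010708333 day ≈ 0.0001071 day (4 s.f.). Final answer: 0.0001071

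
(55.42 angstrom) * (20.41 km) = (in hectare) 1.131e-08. Check: 1 angstrom = 1e-10 m, so 55.42 angstrom = 55.42 * 1e-10 = 5.542e-09 m. 1 km = 1000 m, so 20.41 km = 20.41 * 1000 = 20410 m. Combine: 5.542e-09 m * 20410 m = 0.00011311222 m^2. 1 hectare = 10000 m^2, so 0.00011311222 m^2 = 0.00011311222 / 10000 = 1.1311222e-08 hectare ≈ 1.131e-08 hectare (4 s.f.).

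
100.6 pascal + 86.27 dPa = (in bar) 100.6 pascal = 100.6 Pa. 1 dPa = 0.1 Pa, so 86.27 dPa = 86.27 * 0.1 = 8.627 Pa. Sum: 100.6 + 8.627 = 109.227 Pa. 1 bar = 100000 Pa, so 109.227 Pa = 109.227 / 100000 = 0.00109227 bar ≈ 0.001092 bar (4 s.f.). Final answer: 0.001092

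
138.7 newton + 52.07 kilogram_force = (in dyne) 6.493e+07. Check: 138.7 newton = 138.7 N. 1 kilogram_force = 9.80665 N, so 52.07 kilogram_force = 52.07 * 9.80665 = 510.63227 N. Sum: 138.7 + 510.63227 = 649.33227 N. 1 dyne = 1e-05 N, so 649.33227 N = 649.33227 / 1e-05 = 64933227 dyne ≈ 6.493e+07 dyne (4 s.f.).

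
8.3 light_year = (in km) 1 light_year = 9.4607305e+15 m, so 8.3 light_year = 8.3 * 9.4607305e+15 = 7.8524063e+16 m. 1 km = 1000 m, so 7.8524063e+16 m = 7.8524063e+16 / 1000 = 7.8524063e+13 km ≈ 7.852e+13 km (4 s.f.). Final answer: 7.852e+13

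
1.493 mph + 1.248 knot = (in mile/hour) 2.929. Check: 1 mph = 0.44704 m/s, so 1.493 mph = 1.493 * 0.44704 = 0.66743072 m/s. 1 knot = 0.51444444 m/s, so 1.248 knot = 1.248 * 0.51444444 = 0.64202667 m/s. Sum: 0.66743072 + 0.64202667 = 1.3094574 m/s. 1 mile/hour = 0.44704 m/s, so 1.3094574 m/s = 1.3094574 / 0.44704 = 2.9291728 mile/hour ≈ 2.929 mile/hour (4 s.f.).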